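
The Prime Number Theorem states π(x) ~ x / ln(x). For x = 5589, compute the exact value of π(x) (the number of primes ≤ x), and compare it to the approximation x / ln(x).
π(5589) = 737;  x/ln(x) ≈ 647.73;  relative error ≈ 12.11%.

Directly count primes up to 5589: π(5589) = 737. The PNT approximation gives 5589/ln(5589) ≈ 5589/8.62856 ≈ 647.73. Relative error (π(x) − x/ln(x)) / π(x) ≈ 12.11%; the approximation is known to undercount slightly (Li(x) is a better estimate).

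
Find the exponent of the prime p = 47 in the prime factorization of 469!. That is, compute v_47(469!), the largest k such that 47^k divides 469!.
v_47(469!) = 9

Legendre's formula: v_p(n!) = Σ_{k ≥ 1} ⌊n / p^k⌋. For p = 47, n = 469, the terms are:
  ⌊469/47^1⌋ = ⌊469/47⌋ = 9
(the next term ⌊469/47^2⌋ = 0, terminating the sum). Summing: v_47(469!) = 9 = 9.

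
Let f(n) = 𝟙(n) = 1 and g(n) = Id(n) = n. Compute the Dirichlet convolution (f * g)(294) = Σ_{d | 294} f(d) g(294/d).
(𝟙 * Id)(294) = 684

Divisors of 294: [1, 2, 3, 6, 7, 14, 21, 42, 49, 98, 147, 294]. For each d | 294:
  d = 1: 𝟙(1) · Id(294/1) = 1 · 294 = 294
  d = 2: 𝟙(2) · Id(294/2) = 1 · 147 = 147
  d = 3: 𝟙(3) · Id(294/3) = 1 · 98 = 98
  d = 6: 𝟙(6) · Id(294/6) = 1 · 49 = 49
  d = 7: 𝟙(7) · Id(294/7) = 1 · 42 = 42
  d = 14: 𝟙(14) · Id(294/14) = 1 · 21 = 21
  d = 21: 𝟙(21) · Id(294/21) = 1 · 14 = 14
  d = 42: 𝟙(42) · Id(294/42) = 1 · 7 = 7
  d = 49: 𝟙(49) · Id(294/49) = 1 · 6 = 6
  d = 98: 𝟙(98) · Id(294/98) = 1 · 3 = 3
  d = 147: 𝟙(147) · Id(294/147) = 1 · 2 = 2
  d = 294: 𝟙(294) · Id(294/294) = 1 · 1 = 1
Summing: (𝟙 * Id)(294) = 294 + 147 + 98 + 49 + 42 + 21 + 14 + 7 + 6 + 3 + 2 + 1 = 684.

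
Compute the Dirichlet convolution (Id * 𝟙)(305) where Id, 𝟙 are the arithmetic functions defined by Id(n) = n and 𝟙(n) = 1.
(Id * 𝟙)(305) = 372

Divisors of 305: [1, 5, 61, 305]. For each d | 305:
  d = 1: Id(1) · 𝟙(305/1) = 1 · 1 = 1
  d = 5: Id(5) · 𝟙(305/5) = 5 · 1 = 5
  d = 61: Id(61) · 𝟙(305/61) = 61 · 1 = 61
  d = 305: Id(305) · 𝟙(305/305) = 305 · 1 = 305
Summing: (Id * 𝟙)(305) = 1 + 5 + 61 + 305 = 372.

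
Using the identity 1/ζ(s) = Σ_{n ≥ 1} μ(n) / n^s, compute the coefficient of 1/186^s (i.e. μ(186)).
μ(186) = -1

Factor n = 186 = 2 · 3 · 31. μ(n) = 0 if any exponent ≥ 2 (not squarefree); otherwise μ(n) = (−1)^{ω(n)} where ω(n) is the number of distinct prime factors. Applying: μ(186) = -1.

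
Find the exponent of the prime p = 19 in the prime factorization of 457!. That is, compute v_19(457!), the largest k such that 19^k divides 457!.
v_19(457!) = 25

Legendre's formula: v_p(n!) = Σ_{k ≥ 1} ⌊n / p^k⌋. For p = 19, n = 457, the terms are:
  ⌊457/19^1⌋ = ⌊457/19⌋ = 24
  ⌊457/19^2⌋ = ⌊457/361⌋ = 1
(the next term ⌊457/19^3⌋ = 0, terminating the sum). Summing: v_19(457!) = 24 + 1 = 25.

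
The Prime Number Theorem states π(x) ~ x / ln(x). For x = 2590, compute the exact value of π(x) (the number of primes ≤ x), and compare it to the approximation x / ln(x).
π(2590) = 376;  x/ln(x) ≈ 329.54;  relative error ≈ 12.36%.

Directly count primes up to 2590: π(2590) = 376. The PNT approximation gives 2590/ln(2590) ≈ 2590/7.85941 ≈ 329.54. Relative error (π(x) − x/ln(x)) / π(x) ≈ 12.36%; the approximation is known to undercount slightly (Li(x) is a better estimate).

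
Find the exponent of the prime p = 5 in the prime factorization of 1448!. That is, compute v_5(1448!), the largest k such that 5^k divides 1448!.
v_5(1448!) = 359

Legendre's formula: v_p(n!) = Σ_{k ≥ 1} ⌊n / p^k⌋. For p = 5, n = 1448, the terms are:
  ⌊1448/5^1⌋ = ⌊1448/5⌋ = 289
  ⌊1448/5^2⌋ = ⌊1448/25⌋ = 57
  ⌊1448/5^3⌋ = ⌊1448/125⌋ = 11
  ⌊1448/5^4⌋ = ⌊1448/625⌋ = 2
(the next term ⌊1448/5^5⌋ = 0, terminating the sum). Summing: v_5(1448!) = 289 + 57 + 11 + 2 = 359.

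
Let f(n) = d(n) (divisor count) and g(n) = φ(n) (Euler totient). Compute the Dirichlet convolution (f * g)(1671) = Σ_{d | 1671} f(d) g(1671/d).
(d * φ)(1671) = 2232

Divisors of 1671: [1, 3, 557, 1671]. For each d | 1671:
  d = 1: d(1) · φ(1671/1) = 1 · 1112 = 1112
  d = 3: d(3) · φ(1671/3) = 2 · 556 = 1112
  d = 557: d(557) · φ(1671/557) = 2 · 2 = 4
  d = 1671: d(1671) · φ(1671/1671) = 4 · 1 = 4
Summing: (d * φ)(1671) = 1112 + 1112 + 4 + 4 = 2232.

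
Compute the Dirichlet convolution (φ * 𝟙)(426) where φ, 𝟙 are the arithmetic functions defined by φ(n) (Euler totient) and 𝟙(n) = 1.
(φ * 𝟙)(426) = 426

Divisors of 426: [1, 2, 3, 6, 71, 142, 213, 426]. For each d | 426:
  d = 1: φ(1) · 𝟙(426/1) = 1 · 1 = 1
  d = 2: φ(2) · 𝟙(426/2) = 1 · 1 = 1
  d = 3: φ(3) · 𝟙(426/3) = 2 · 1 = 2
  d = 6: φ(6) · 𝟙(426/6) = 2 · 1 = 2
  d = 71: φ(71) · 𝟙(426/71) = 70 · 1 = 70
  d = 142: φ(142) · 𝟙(426/142) = 70 · 1 = 70
  d = 213: φ(213) · 𝟙(426/213) = 140 · 1 = 140
  d = 426: φ(426) · 𝟙(426/426) = 140 · 1 = 140
Summing: (φ * 𝟙)(426) = 1 + 1 + 2 + 2 + 70 + 70 + 140 + 140 = 426.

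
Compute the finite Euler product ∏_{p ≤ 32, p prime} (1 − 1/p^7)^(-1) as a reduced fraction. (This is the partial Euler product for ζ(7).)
∏ = 37031956963631386906046525229438701635098769061332515193389940565625/36725327022248259763071767483224373757798563246158812707599806493184

The primes p ≤ 32 are [2, 3, 5, 7, 11, 13, 17, 19, 23, 29, 31]. For each prime, (1 − 1/p^7)^(-1) = p^7 / (p^7 − 1). The product is (1 − 1/2^7)^(-1), (1 − 1/3^7)^(-1), (1 − 1/5^7)^(-1), (1 − 1/7^7)^(-1), (1 − 1/11^7)^(-1), (1 − 1/13^7)^(-1), (1 − 1/17^7)^(-1), (1 − 1/19^7)^(-1), (1 − 1/23^7)^(-1), (1 − 1/29^7)^(-1), (1 − 1/31^7)^(-1) = ∏ p^7 / (p^7 − 1) = 37031956963631386906046525229438701635098769061332515193389940565625/36725327022248259763071767483224373757798563246158812707599806493184.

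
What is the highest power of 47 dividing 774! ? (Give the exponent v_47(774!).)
v_47(774!) = 16

Legendre's formula: v_p(n!) = Σ_{k ≥ 1} ⌊n / p^k⌋. For p = 47, n = 774, the terms are:
  ⌊774/47^1⌋ = ⌊774/47⌋ = 16
(the next term ⌊774/47^2⌋ = 0, terminating the sum). Summing: v_47(774!) = 16 = 16.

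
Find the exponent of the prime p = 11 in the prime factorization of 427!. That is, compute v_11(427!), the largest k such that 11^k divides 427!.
v_11(427!) = 41

Legendre's formula: v_p(n!) = Σ_{k ≥ 1} ⌊n / p^k⌋. For p = 11, n = 427, the terms are:
  ⌊427/11^1⌋ = ⌊427/11⌋ = 38
  ⌊427/11^2⌋ = ⌊427/121⌋ = 3
(the next term ⌊427/11^3⌋ = 0, terminating the sum). Summing: v_11(427!) = 38 + 3 = 41.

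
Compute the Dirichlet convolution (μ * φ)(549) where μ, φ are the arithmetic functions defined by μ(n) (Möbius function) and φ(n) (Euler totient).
(μ * φ)(549) = 236

Divisors of 549: [1, 3, 9, 61, 183, 549]. For each d | 549:
  d = 1: μ(1) · φ(549/1) = 1 · 360 = 360
  d = 3: μ(3) · φ(549/3) = -1 · 120 = -120
  d = 9: μ(9) · φ(549/9) = 0 · 60 = 0
  d = 61: μ(61) · φ(549/61) = -1 · 6 = -6
  d = 183: μ(183) · φ(549/183) = 1 · 2 = 2
  d = 549: μ(549) · φ(549/549) = 0 · 1 = 0
Summing: (μ * φ)(549) = 360 + -120 + 0 + -6 + 2 + 0 = 236.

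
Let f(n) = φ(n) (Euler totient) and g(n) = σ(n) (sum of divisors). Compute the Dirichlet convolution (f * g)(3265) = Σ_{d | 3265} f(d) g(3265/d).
(φ * σ)(3265) = 13060

Divisors of 3265: [1, 5, 653, 3265]. For each d | 3265:
  d = 1: φ(1) · σ(3265/1) = 1 · 3924 = 3924
  d = 5: φ(5) · σ(3265/5) = 4 · 654 = 2616
  d = 653: φ(653) · σ(3265/653) = 652 · 6 = 3912
  d = 3265: φ(3265) · σ(3265/3265) = 2608 · 1 = 2608
Summing: (φ * σ)(3265) = 3924 + 2616 + 3912 + 2608 = 13060.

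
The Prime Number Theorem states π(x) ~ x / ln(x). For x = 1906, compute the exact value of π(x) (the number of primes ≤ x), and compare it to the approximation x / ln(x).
π(1906) = 291;  x/ln(x) ≈ 252.36;  relative error ≈ 13.28%.

Directly count primes up to 1906: π(1906) = 291. The PNT approximation gives 1906/ln(1906) ≈ 1906/7.55276 ≈ 252.36. Relative error (π(x) − x/ln(x)) / π(x) ≈ 13.28%; the approximation is known to undercount slightly (Li(x) is a better estimate).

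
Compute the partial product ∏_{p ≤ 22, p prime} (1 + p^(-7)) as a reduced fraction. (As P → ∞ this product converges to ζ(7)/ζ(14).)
∏ = 1068826090093603336253543016500022477644576/1060040977976779320486482915314295925421875

The primes p ≤ 22 are [2, 3, 5, 7, 11, 13, 17, 19]. For each, (1 + 1/p^7) = (p^7 + 1)/p^7. Multiplying these fractions over p ∈ [2, 3, 5, 7, 11, 13, 17, 19] gives 1068826090093603336253543016500022477644576/1060040977976779320486482915314295925421875. (In the limit P → ∞ this tends to ζ(7)/ζ(14).)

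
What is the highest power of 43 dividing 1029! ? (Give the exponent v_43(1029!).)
v_43(1029!) = 23

Legendre's formula: v_p(n!) = Σ_{k ≥ 1} ⌊n / p^k⌋. For p = 43, n = 1029, the terms are:
  ⌊1029/43^1⌋ = ⌊1029/43⌋ = 23
(the next term ⌊1029/43^2⌋ = 0, terminating the sum). Summing: v_43(1029!) = 23 = 23.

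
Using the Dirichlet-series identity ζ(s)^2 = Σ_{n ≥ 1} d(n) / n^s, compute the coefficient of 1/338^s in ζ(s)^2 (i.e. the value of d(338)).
d(338) = 6

ζ(s)^2 = (Σ 1/m^s)(Σ 1/k^s). The coefficient of 1/n^s in the product is the number of ordered pairs (m, k) with mk = n, which equals d(n). For n = 338, divisors are [1, 2, 13, 26, 169, 338], so d(338) = 6.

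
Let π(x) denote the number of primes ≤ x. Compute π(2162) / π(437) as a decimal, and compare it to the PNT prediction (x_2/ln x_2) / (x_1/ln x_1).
π(2162)/π(437) = 326/84 ≈ 3.8810;  PNT prediction ≈ 3.9172.

π(437) = 84 and π(2162) = 326, so π(2162)/π(437) ≈ 3.8810. The PNT-predicted ratio is (2162/ln(2162)) / (437/ln(437)) ≈ 3.9172. The two agree to within a few percent, as expected.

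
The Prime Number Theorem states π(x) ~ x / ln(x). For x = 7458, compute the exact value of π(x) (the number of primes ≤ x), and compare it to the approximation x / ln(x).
π(7458) = 944;  x/ln(x) ≈ 836.38;  relative error ≈ 11.40%.

Directly count primes up to 7458: π(7458) = 944. The PNT approximation gives 7458/ln(7458) ≈ 7458/8.91704 ≈ 836.38. Relative error (π(x) − x/ln(x)) / π(x) ≈ 11.40%; the approximation is known to undercount slightly (Li(x) is a better estimate).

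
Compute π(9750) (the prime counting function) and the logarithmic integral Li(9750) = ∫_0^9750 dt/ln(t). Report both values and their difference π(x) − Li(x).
π(9750) = 1203;  Li(9750) ≈ 1218.96;  π(x) − Li(x) ≈ -15.96.

Direct count of primes ≤ 9750 gives π(9750) = 1203. Numerical evaluation of the logarithmic integral gives Li(9750) ≈ 1218.96. The difference π(x) − Li(x) ≈ -15.96 is typically negative for small/moderate x (Li(x) overestimates), though Littlewood's theorem shows this sign changes infinitely often.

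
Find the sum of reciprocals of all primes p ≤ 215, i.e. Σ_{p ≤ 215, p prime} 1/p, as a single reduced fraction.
Σ 1/p = 3215488142498485484492183158345029261034221047849345857469577412562094716564064084247/1645783550795210387735581011435590727981167322669649249414629852197255934130751870910

π(215) = 47, so the primes ≤ 215 are [2, 3, 5, 7, 11, 13, 17, 19, 23, 29, 31, 37, 41, 43, 47, 53, 59, 61, 67, 71, 73, 79, 83, 89, 97, 101, 103, 107, 109, 113, 127, 131, 137, 139, 149, 151, 157, 163, 167, 173, 179, 181, 191, 193, 197, 199, 211]. Summing 1/p over these primes: 3215488142498485484492183158345029261034221047849345857469577412562094716564064084247/1645783550795210387735581011435590727981167322669649249414629852197255934130751870910 ≈ 1.9538. Mertens estimate ln ln(215) + 0.2615 ≈ 1.9424.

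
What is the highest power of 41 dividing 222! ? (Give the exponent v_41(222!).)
v_41(222!) = 5

Legendre's formula: v_p(n!) = Σ_{k ≥ 1} ⌊n / p^k⌋. For p = 41, n = 222, the terms are:
  ⌊222/41^1⌋ = ⌊222/41⌋ = 5
(the next term ⌊222/41^2⌋ = 0, terminating the sum). Summing: v_41(222!) = 5 = 5.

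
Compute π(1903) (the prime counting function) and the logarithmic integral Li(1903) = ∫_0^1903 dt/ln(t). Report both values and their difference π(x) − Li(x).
π(1903) = 291;  Li(1903) ≈ 302.01;  π(x) − Li(x) ≈ -11.01.

Direct count of primes ≤ 1903 gives π(1903) = 291. Numerical evaluation of the logarithmic integral gives Li(1903) ≈ 302.01. The difference π(x) − Li(x) ≈ -11.01 is typically negative for small/moderate x (Li(x) overestimates), though Littlewood's theorem shows this sign changes infinitely often.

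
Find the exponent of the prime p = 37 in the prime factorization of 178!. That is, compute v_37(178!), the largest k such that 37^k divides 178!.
v_37(178!) = 4

Legendre's formula: v_p(n!) = Σ_{k ≥ 1} ⌊n / p^k⌋. For p = 37, n = 178, the terms are:
  ⌊178/37^1⌋ = ⌊178/37⌋ = 4
(the next term ⌊178/37^2⌋ = 0, terminating the sum). Summing: v_37(178!) = 4 = 4.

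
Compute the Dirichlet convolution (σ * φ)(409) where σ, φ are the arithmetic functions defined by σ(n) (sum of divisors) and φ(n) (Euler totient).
(σ * φ)(409) = 818

Divisors of 409: [1, 409]. For each d | 409:
  d = 1: σ(1) · φ(409/1) = 1 · 408 = 408
  d = 409: σ(409) · φ(409/409) = 410 · 1 = 410
Summing: (σ * φ)(409) = 408 + 410 = 818.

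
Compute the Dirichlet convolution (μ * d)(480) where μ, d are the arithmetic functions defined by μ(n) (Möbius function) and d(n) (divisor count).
(μ * d)(480) = 1

Divisors of 480: [1, 2, 3, 4, 5, 6, 8, 10, 12, 15, 16, 20, 24, 30, 32, 40, 48, 60, 80, 96, 120, 160, 240, 480]. For each d | 480:
  d = 1: μ(1) · d(480/1) = 1 · 24 = 24
  d = 2: μ(2) · d(480/2) = -1 · 20 = -20
  d = 3: μ(3) · d(480/3) = -1 · 12 = -12
  d = 4: μ(4) · d(480/4) = 0 · 16 = 0
  d = 5: μ(5) · d(480/5) = -1 · 12 = -12
  d = 6: μ(6) · d(480/6) = 1 · 10 = 10
  d = 8: μ(8) · d(480/8) = 0 · 12 = 0
  d = 10: μ(10) · d(480/10) = 1 · 10 = 10
  d = 12: μ(12) · d(480/12) = 0 · 8 = 0
  d = 15: μ(15) · d(480/15) = 1 · 6 = 6
  d = 16: μ(16) · d(480/16) = 0 · 8 = 0
  d = 20: μ(20) · d(480/20) = 0 · 8 = 0
  d = 24: μ(24) · d(480/24) = 0 · 6 = 0
  d = 30: μ(30) · d(480/30) = -1 · 5 = -5
  d = 32: μ(32) · d(480/32) = 0 · 4 = 0
  d = 40: μ(40) · d(480/40) = 0 · 6 = 0
  d = 48: μ(48) · d(480/48) = 0 · 4 = 0
  d = 60: μ(60) · d(480/60) = 0 · 4 = 0
  d = 80: μ(80) · d(480/80) = 0 · 4 = 0
  d = 96: μ(96) · d(480/96) = 0 · 2 = 0
  d = 120: μ(120) · d(480/120) = 0 · 3 = 0
  d = 160: μ(160) · d(480/160) = 0 · 2 = 0
  d = 240: μ(240) · d(480/240) = 0 · 2 = 0
  d = 480: μ(480) · d(480/480) = 0 · 1 = 0
Summing: (μ * d)(480) = 24 + -20 + -12 + 0 + -12 + 10 + 0 + 10 + 0 + 6 + 0 + 0 + 0 + -5 + 0 + 0 + 0 + 0 + 0 + 0 + 0 + 0 + 0 + 0 = 1.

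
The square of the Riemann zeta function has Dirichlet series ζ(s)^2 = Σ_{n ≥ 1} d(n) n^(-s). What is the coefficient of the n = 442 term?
d(442) = 8

ζ(s)^2 = (Σ 1/m^s)(Σ 1/k^s). The coefficient of 1/n^s in the product is the number of ordered pairs (m, k) with mk = n, which equals d(n). For n = 442, divisors are [1, 2, 13, 17, 26, 34, 221, 442], so d(442) = 8.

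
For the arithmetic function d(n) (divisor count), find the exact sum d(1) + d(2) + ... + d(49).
Σ_{n ≤ 49} d(n) = 201

Compute d(n) for each 1 ≤ n ≤ 49: d(1) = 1, d(2) = 2, d(3) = 2, d(4) = 3, d(5) = 2, d(6) = 4, d(7) = 2, d(8) = 4, d(9) = 3, d(10) = 4, d(11) = 2, d(12) = 6, d(13) = 2, d(14) = 4, d(15) = 4, d(16) = 5, d(17) = 2, d(18) = 6, d(19) = 2, d(20) = 6, d(21) = 4, d(22) = 4, d(23) = 2, d(24) = 8, d(25) = 3, d(26) = 4, d(27) = 4, d(28) = 6, d(29) = 2, d(30) = 8, d(31) = 2, d(32) = 6, d(33) = 4, d(34) = 4, d(35) = 4, d(36) = 9, d(37) = 2, d(38) = 4, d(39) = 4, d(40) = 8, d(41) = 2, d(42) = 8, d(43) = 2, d(44) = 6, d(45) = 6, d(46) = 4, d(47) = 2, d(48) = 10, d(49) = 3. Summing all 49 values: 201. (Dirichlet's divisor formula: Σ_{n ≤ x} d(n) = x ln(x) + (2γ − 1) x + O(√x). For x = 49, the asymptotic estimate is ≈ 198.27.)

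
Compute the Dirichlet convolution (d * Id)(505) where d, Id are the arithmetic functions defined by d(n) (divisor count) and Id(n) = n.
(d * Id)(505) = 721

Divisors of 505: [1, 5, 101, 505]. For each d | 505:
  d = 1: d(1) · Id(505/1) = 1 · 505 = 505
  d = 5: d(5) · Id(505/5) = 2 · 101 = 202
  d = 101: d(101) · Id(505/101) = 2 · 5 = 10
  d = 505: d(505) · Id(505/505) = 4 · 1 = 4
Summing: (d * Id)(505) = 505 + 202 + 10 + 4 = 721.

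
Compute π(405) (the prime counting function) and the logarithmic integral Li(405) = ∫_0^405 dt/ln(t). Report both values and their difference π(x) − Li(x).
π(405) = 79;  Li(405) ≈ 86.25;  π(x) − Li(x) ≈ -7.25.

Direct count of primes ≤ 405 gives π(405) = 79. Numerical evaluation of the logarithmic integral gives Li(405) ≈ 86.25. The difference π(x) − Li(x) ≈ -7.25 is typically negative for small/moderate x (Li(x) overestimates), though Littlewood's theorem shows this sign changes infinitely often.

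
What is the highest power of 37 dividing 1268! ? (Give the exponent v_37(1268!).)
v_37(1268!) = 34

Legendre's formula: v_p(n!) = Σ_{k ≥ 1} ⌊n / p^k⌋. For p = 37, n = 1268, the terms are:
  ⌊1268/37^1⌋ = ⌊1268/37⌋ = 34
(the next term ⌊1268/37^2⌋ = 0, terminating the sum). Summing: v_37(1268!) = 34 = 34.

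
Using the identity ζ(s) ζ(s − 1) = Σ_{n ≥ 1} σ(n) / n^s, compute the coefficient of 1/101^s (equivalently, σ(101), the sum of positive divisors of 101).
σ(101) = 102

In the product (Σ m^0/m^s)(Σ k / k^s) = Σ (Σ_{d | n} d) / n^s, the coefficient of 1/n^s is σ(n) = Σ_{d | n} d. For n = 101, divisors are [1, 101]; summing: σ(101) = 102.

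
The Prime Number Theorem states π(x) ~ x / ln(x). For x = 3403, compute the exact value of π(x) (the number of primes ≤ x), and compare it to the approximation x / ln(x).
π(3403) = 478;  x/ln(x) ≈ 418.45;  relative error ≈ 12.46%.

Directly count primes up to 3403: π(3403) = 478. The PNT approximation gives 3403/ln(3403) ≈ 3403/8.13241 ≈ 418.45. Relative error (π(x) − x/ln(x)) / π(x) ≈ 12.46%; the approximation is known to undercount slightly (Li(x) is a better estimate).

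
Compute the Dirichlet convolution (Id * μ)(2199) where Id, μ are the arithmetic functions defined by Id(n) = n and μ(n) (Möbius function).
(Id * μ)(2199) = 1464

Divisors of 2199: [1, 3, 733, 2199]. For each d | 2199:
  d = 1: Id(1) · μ(2199/1) = 1 · 1 = 1
  d = 3: Id(3) · μ(2199/3) = 3 · -1 = -3
  d = 733: Id(733) · μ(2199/733) = 733 · -1 = -733
  d = 2199: Id(2199) · μ(2199/2199) = 2199 · 1 = 2199
Summing: (Id * μ)(2199) = 1 + -3 + -733 + 2199 = 1464.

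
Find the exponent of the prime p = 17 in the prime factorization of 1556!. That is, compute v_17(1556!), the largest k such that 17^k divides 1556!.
v_17(1556!) = 96

Legendre's formula: v_p(n!) = Σ_{k ≥ 1} ⌊n / p^k⌋. For p = 17, n = 1556, the terms are:
  ⌊1556/17^1⌋ = ⌊1556/17⌋ = 91
  ⌊1556/17^2⌋ = ⌊1556/289⌋ = 5
(the next term ⌊1556/17^3⌋ = 0, terminating the sum). Summing: v_17(1556!) = 91 + 5 = 96.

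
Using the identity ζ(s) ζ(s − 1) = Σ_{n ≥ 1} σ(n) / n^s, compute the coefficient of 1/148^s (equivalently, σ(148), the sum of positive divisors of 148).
σ(148) = 266

In the product (Σ m^0/m^s)(Σ k / k^s) = Σ (Σ_{d | n} d) / n^s, the coefficient of 1/n^s is σ(n) = Σ_{d | n} d. For n = 148, divisors are [1, 2, 4, 37, 74, 148]; summing: σ(148) = 266.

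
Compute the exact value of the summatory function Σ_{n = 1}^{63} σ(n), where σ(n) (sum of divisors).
Σ_{n ≤ 63} σ(n) = 3276

Compute σ(n) for each 1 ≤ n ≤ 63: σ(1) = 1, σ(2) = 3, σ(3) = 4, σ(4) = 7, σ(5) = 6, σ(6) = 12, σ(7) = 8, σ(8) = 15, σ(9) = 13, σ(10) = 18, σ(11) = 12, σ(12) = 28, σ(13) = 14, σ(14) = 24, σ(15) = 24, σ(16) = 31, σ(17) = 18, σ(18) = 39, σ(19) = 20, σ(20) = 42, σ(21) = 32, σ(22) = 36, σ(23) = 24, σ(24) = 60, σ(25) = 31, σ(26) = 42, σ(27) = 40, σ(28) = 56, σ(29) = 30, σ(30) = 72, σ(31) = 32, σ(32) = 63, σ(33) = 48, σ(34) = 54, σ(35) = 48, σ(36) = 91, σ(37) = 38, σ(38) = 60, σ(39) = 56, σ(40) = 90, σ(41) = 42, σ(42) = 96, σ(43) = 44, σ(44) = 84, σ(45) = 78, σ(46) = 72, σ(47) = 48, σ(48) = 124, σ(49) = 57, σ(50) = 93, σ(51) = 72, σ(52) = 98, σ(53) = 54, σ(54) = 120, σ(55) = 72, σ(56) = 120, σ(57) = 80, σ(58) = 90, σ(59) = 60, σ(60) = 168, σ(61) = 62, σ(62) = 96, σ(63) = 104. Summing all 63 values: 3276. (Average order: Σ_{n ≤ x} σ(n) ~ (π²/12) x². For x = 63, (π²/12)·63² ≈ 3264.37.)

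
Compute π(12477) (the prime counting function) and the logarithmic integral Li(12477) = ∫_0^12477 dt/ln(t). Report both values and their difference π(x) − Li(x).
π(12477) = 1488;  Li(12477) ≈ 1511.78;  π(x) − Li(x) ≈ -23.78.

Direct count of primes ≤ 12477 gives π(12477) = 1488. Numerical evaluation of the logarithmic integral gives Li(12477) ≈ 1511.78. The difference π(x) − Li(x) ≈ -23.78 is typically negative for small/moderate x (Li(x) overestimates), though Littlewood's theorem shows this sign changes infinitely often.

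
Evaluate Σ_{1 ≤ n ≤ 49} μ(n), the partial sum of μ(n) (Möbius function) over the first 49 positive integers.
Σ_{n ≤ 49} μ(n) = -3

Compute μ(n) for each 1 ≤ n ≤ 49: μ(1) = 1, μ(2) = -1, μ(3) = -1, μ(4) = 0, μ(5) = -1, μ(6) = 1, μ(7) = -1, μ(8) = 0, μ(9) = 0, μ(10) = 1, μ(11) = -1, μ(12) = 0, μ(13) = -1, μ(14) = 1, μ(15) = 1, μ(16) = 0, μ(17) = -1, μ(18) = 0, μ(19) = -1, μ(20) = 0, μ(21) = 1, μ(22) = 1, μ(23) = -1, μ(24) = 0, μ(25) = 0, μ(26) = 1, μ(27) = 0, μ(28) = 0, μ(29) = -1, μ(30) = -1, μ(31) = -1, μ(32) = 0, μ(33) = 1, μ(34) = 1, μ(35) = 1, μ(36) = 0, μ(37) = -1, μ(38) = 1, μ(39) = 1, μ(40) = 0, μ(41) = -1, μ(42) = -1, μ(43) = -1, μ(44) = 0, μ(45) = 0, μ(46) = 1, μ(47) = -1, μ(48) = 0, μ(49) = 0. Summing all 49 values: -3. (Mertens function M(x) = Σ_{n ≤ x} μ(n); on average M(x) should be small (PNT ⟺ M(x) = o(x)).)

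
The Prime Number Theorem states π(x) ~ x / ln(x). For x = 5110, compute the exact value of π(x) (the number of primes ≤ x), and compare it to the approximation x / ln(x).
π(5110) = 683;  x/ln(x) ≈ 598.43;  relative error ≈ 12.38%.

Directly count primes up to 5110: π(5110) = 683. The PNT approximation gives 5110/ln(5110) ≈ 5110/8.53895 ≈ 598.43. Relative error (π(x) − x/ln(x)) / π(x) ≈ 12.38%; the approximation is known to undercount slightly (Li(x) is a better estimate).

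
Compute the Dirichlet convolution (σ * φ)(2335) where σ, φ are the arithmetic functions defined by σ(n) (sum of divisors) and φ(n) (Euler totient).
(σ * φ)(2335) = 9340

Divisors of 2335: [1, 5, 467, 2335]. For each d | 2335:
  d = 1: σ(1) · φ(2335/1) = 1 · 1864 = 1864
  d = 5: σ(5) · φ(2335/5) = 6 · 466 = 2796
  d = 467: σ(467) · φ(2335/467) = 468 · 4 = 1872
  d = 2335: σ(2335) · φ(2335/2335) = 2808 · 1 = 2808
Summing: (σ * φ)(2335) = 1864 + 2796 + 1872 + 2808 = 9340.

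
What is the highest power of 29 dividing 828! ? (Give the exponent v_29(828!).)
v_29(828!) = 28

Legendre's formula: v_p(n!) = Σ_{k ≥ 1} ⌊n / p^k⌋. For p = 29, n = 828, the terms are:
  ⌊828/29^1⌋ = ⌊828/29⌋ = 28
(the next term ⌊828/29^2⌋ = 0, terminating the sum). Summing: v_29(828!) = 28 = 28.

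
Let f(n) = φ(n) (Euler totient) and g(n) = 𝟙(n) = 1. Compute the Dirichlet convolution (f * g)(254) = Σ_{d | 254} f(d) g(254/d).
(φ * 𝟙)(254) = 254

Divisors of 254: [1, 2, 127, 254]. For each d | 254:
  d = 1: φ(1) · 𝟙(254/1) = 1 · 1 = 1
  d = 2: φ(2) · 𝟙(254/2) = 1 · 1 = 1
  d = 127: φ(127) · 𝟙(254/127) = 126 · 1 = 126
  d = 254: φ(254) · 𝟙(254/254) = 126 · 1 = 126
Summing: (φ * 𝟙)(254) = 1 + 1 + 126 + 126 = 254.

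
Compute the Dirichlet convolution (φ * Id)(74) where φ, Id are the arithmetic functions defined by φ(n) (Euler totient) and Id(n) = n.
(φ * Id)(74) = 219

Divisors of 74: [1, 2, 37, 74]. For each d | 74:
  d = 1: φ(1) · Id(74/1) = 1 · 74 = 74
  d = 2: φ(2) · Id(74/2) = 1 · 37 = 37
  d = 37: φ(37) · Id(74/37) = 36 · 2 = 72
  d = 74: φ(74) · Id(74/74) = 36 · 1 = 36
Summing: (φ * Id)(74) = 74 + 37 + 72 + 36 = 219.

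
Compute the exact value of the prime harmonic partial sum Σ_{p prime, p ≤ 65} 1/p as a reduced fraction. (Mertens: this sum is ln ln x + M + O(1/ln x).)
Σ 1/p = 201015517717077830328949/117288381359406970983270

π(65) = 18, so the primes ≤ 65 are [2, 3, 5, 7, 11, 13, 17, 19, 23, 29, 31, 37, 41, 43, 47, 53, 59, 61]. Summing 1/p over these primes: 201015517717077830328949/117288381359406970983270 ≈ 1.7139. Mertens estimate ln ln(65) + 0.2615 ≈ 1.6905.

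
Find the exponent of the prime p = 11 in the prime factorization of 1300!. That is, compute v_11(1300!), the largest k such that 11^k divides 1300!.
v_11(1300!) = 128

Legendre's formula: v_p(n!) = Σ_{k ≥ 1} ⌊n / p^k⌋. For p = 11, n = 1300, the terms are:
  ⌊1300/11^1⌋ = ⌊1300/11⌋ = 118
  ⌊1300/11^2⌋ = ⌊1300/121⌋ = 10
(the next term ⌊1300/11^3⌋ = 0, terminating the sum). Summing: v_11(1300!) = 118 + 10 = 128.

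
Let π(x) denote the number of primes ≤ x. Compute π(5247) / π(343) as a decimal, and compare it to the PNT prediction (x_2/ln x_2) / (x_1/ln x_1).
π(5247)/π(343) = 697/68 ≈ 10.2500;  PNT prediction ≈ 10.4259.

π(343) = 68 and π(5247) = 697, so π(5247)/π(343) ≈ 10.2500. The PNT-predicted ratio is (5247/ln(5247)) / (343/ln(343)) ≈ 10.4259. The two agree to within a few percent, as expected.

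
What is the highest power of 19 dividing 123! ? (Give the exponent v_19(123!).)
v_19(123!) = 6

Legendre's formula: v_p(n!) = Σ_{k ≥ 1} ⌊n / p^k⌋. For p = 19, n = 123, the terms are:
  ⌊123/19^1⌋ = ⌊123/19⌋ = 6
(the next term ⌊123/19^2⌋ = 0, terminating the sum). Summing: v_19(123!) = 6 = 6.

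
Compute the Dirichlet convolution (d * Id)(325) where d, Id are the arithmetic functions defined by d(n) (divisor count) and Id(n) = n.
(d * Id)(325) = 570

Divisors of 325: [1, 5, 13, 25, 65, 325]. For each d | 325:
  d = 1: d(1) · Id(325/1) = 1 · 325 = 325
  d = 5: d(5) · Id(325/5) = 2 · 65 = 130
  d = 13: d(13) · Id(325/13) = 2 · 25 = 50
  d = 25: d(25) · Id(325/25) = 3 · 13 = 39
  d = 65: d(65) · Id(325/65) = 4 · 5 = 20
  d = 325: d(325) · Id(325/325) = 6 · 1 = 6
Summing: (d * Id)(325) = 325 + 130 + 50 + 39 + 20 + 6 = 570.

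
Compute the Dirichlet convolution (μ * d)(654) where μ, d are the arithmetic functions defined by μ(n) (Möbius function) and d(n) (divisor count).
(μ * d)(654) = 1

Divisors of 654: [1, 2, 3, 6, 109, 218, 327, 654]. For each d | 654:
  d = 1: μ(1) · d(654/1) = 1 · 8 = 8
  d = 2: μ(2) · d(654/2) = -1 · 4 = -4
  d = 3: μ(3) · d(654/3) = -1 · 4 = -4
  d = 6: μ(6) · d(654/6) = 1 · 2 = 2
  d = 109: μ(109) · d(654/109) = -1 · 4 = -4
  d = 218: μ(218) · d(654/218) = 1 · 2 = 2
  d = 327: μ(327) · d(654/327) = 1 · 2 = 2
  d = 654: μ(654) · d(654/654) = -1 · 1 = -1
Summing: (μ * d)(654) = 8 + -4 + -4 + 2 + -4 + 2 + 2 + -1 = 1.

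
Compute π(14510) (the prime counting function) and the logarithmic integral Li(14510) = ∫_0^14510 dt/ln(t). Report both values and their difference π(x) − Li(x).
π(14510) = 1699;  Li(14510) ≈ 1725.58;  π(x) − Li(x) ≈ -26.58.

Direct count of primes ≤ 14510 gives π(14510) = 1699. Numerical evaluation of the logarithmic integral gives Li(14510) ≈ 1725.58. The difference π(x) − Li(x) ≈ -26.58 is typically negative for small/moderate x (Li(x) overestimates), though Littlewood's theorem shows this sign changes infinitely often.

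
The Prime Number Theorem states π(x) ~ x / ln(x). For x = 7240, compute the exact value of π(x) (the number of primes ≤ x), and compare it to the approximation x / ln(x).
π(7240) = 925;  x/ln(x) ≈ 814.64;  relative error ≈ 11.93%.

Directly count primes up to 7240: π(7240) = 925. The PNT approximation gives 7240/ln(7240) ≈ 7240/8.88738 ≈ 814.64. Relative error (π(x) − x/ln(x)) / π(x) ≈ 11.93%; the approximation is known to undercount slightly (Li(x) is a better estimate).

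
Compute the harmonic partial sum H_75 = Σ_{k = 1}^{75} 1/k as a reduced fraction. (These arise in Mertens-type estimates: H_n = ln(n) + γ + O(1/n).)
H_75 = 670758981768141571449624262218133/136851726813476721146087646859200

Direct summation: H_75 = 1 + 1/2 + ... + 1/75. The least common denominator is lcm(1, ..., 75) = 410555180440430163438262940577600; over this denominator the numerator is 410555180440430163438262940577600 + 205277590220215081719131470288800 + 136851726813476721146087646859200 + 102638795110107540859565735144400 + 82111036088086032687652588115520 + 68425863406738360573043823429600 + 58650740062918594776894705796800 + 51319397555053770429782867572200 + 45617242271158907048695882286400 + 41055518044043016343826294057760 + 37323198221857287585296630961600 + 34212931703369180286521911714800 + 31581167726186935649097149275200 + 29325370031459297388447352898400 + 27370345362695344229217529371840 + 25659698777526885214891433786100 + 24150304731790009614015467092800 + 22808621135579453524347941143200 + 21608167391601587549382260030400 + 20527759022021508171913147028880 + 19550246687639531592298235265600 + 18661599110928643792648315480800 + 17850225236540441888620127851200 + 17106465851684590143260955857400 + 16422207217617206537530517623104 + 15790583863093467824548574637600 + 15205747423719635682898627428800 + 14662685015729648694223676449200 + 14157075187601040118560791054400 + 13685172681347672114608764685920 + 13243715498078392368976223889600 + 12829849388763442607445716893050 + 12441066073952429195098876987200 + 12075152365895004807007733546400 + 11730148012583718955378941159360 + 11404310567789726762173970571600 + 11096085957849463876709809204800 + 10804083695800793774691130015200 + 10527055908728978549699049758400 + 10263879511010754085956573514440 + 10013540986351955205811291233600 + 9775123343819765796149117632800 + 9547794893963492172982859083200 + 9330799555464321896324157740400 + 9123448454231781409739176457280 + 8925112618270220944310063925600 + 8735216605115535392303466820800 + 8553232925842295071630477928700 + 8378677151845513539556386542400 + 8211103608808603268765258811552 + 8050101577263336538005155697600 + 7895291931546733912274287318800 + 7746324159253399310155904539200 + 7602873711859817841449313714400 + 7464639644371457517059326192320 + 7331342507864824347111838224600 + 7202722463867195849794086676800 + 7078537593800520059280395527200 + 6958562380346273956580727806400 + 6842586340673836057304382342960 + 6730412794105412515381359681600 + 6621857749039196184488111944800 + 6516748895879843864099411755200 + 6414924694381721303722858446525 + 6316233545237387129819429855040 + 6220533036976214597549438493600 + 6127689260304927812511387172800 + 6037576182947502403503866773200 + 5950075078846813962873375950400 + 5865074006291859477689470579680 + 5782467330146903710398069585600 + 5702155283894863381086985285800 + 5624043567677125526551547131200 + 5548042978924731938354904602400 + 5474069072539068845843505874368 = 2012276945304424714348872786654399, so H_75 = 2012276945304424714348872786654399/410555180440430163438262940577600; reducing by gcd(2012276945304424714348872786654399, 410555180440430163438262940577600) = 3 gives 670758981768141571449624262218133/136851726813476721146087646859200 ≈ 4.90136. (The PNT-adjacent estimate ln(75) + γ ≈ 4.89470 matches within O(1/n).)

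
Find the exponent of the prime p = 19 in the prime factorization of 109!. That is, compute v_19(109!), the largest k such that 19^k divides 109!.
v_19(109!) = 5

Legendre's formula: v_p(n!) = Σ_{k ≥ 1} ⌊n / p^k⌋. For p = 19, n = 109, the terms are:
  ⌊109/19^1⌋ = ⌊109/19⌋ = 5
(the next term ⌊109/19^2⌋ = 0, terminating the sum). Summing: v_19(109!) = 5 = 5.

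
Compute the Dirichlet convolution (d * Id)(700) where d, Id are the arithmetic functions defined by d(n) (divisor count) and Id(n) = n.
(d * Id)(700) = 3762

Divisors of 700: [1, 2, 4, 5, 7, 10, 14, 20, 25, 28, 35, 50, 70, 100, 140, 175, 350, 700]. For each d | 700:
  d = 1: d(1) · Id(700/1) = 1 · 700 = 700
  d = 2: d(2) · Id(700/2) = 2 · 350 = 700
  d = 4: d(4) · Id(700/4) = 3 · 175 = 525
  d = 5: d(5) · Id(700/5) = 2 · 140 = 280
  d = 7: d(7) · Id(700/7) = 2 · 100 = 200
  d = 10: d(10) · Id(700/10) = 4 · 70 = 280
  d = 14: d(14) · Id(700/14) = 4 · 50 = 200
  d = 20: d(20) · Id(700/20) = 6 · 35 = 210
  d = 25: d(25) · Id(700/25) = 3 · 28 = 84
  d = 28: d(28) · Id(700/28) = 6 · 25 = 150
  d = 35: d(35) · Id(700/35) = 4 · 20 = 80
  d = 50: d(50) · Id(700/50) = 6 · 14 = 84
  d = 70: d(70) · Id(700/70) = 8 · 10 = 80
  d = 100: d(100) · Id(700/100) = 9 · 7 = 63
  d = 140: d(140) · Id(700/140) = 12 · 5 = 60
  d = 175: d(175) · Id(700/175) = 6 · 4 = 24
  d = 350: d(350) · Id(700/350) = 12 · 2 = 24
  d = 700: d(700) · Id(700/700) = 18 · 1 = 18
Summing: (d * Id)(700) = 700 + 700 + 525 + 280 + 200 + 280 + 200 + 210 + 84 + 150 + 80 + 84 + 80 + 63 + 60 + 24 + 24 + 18 = 3762.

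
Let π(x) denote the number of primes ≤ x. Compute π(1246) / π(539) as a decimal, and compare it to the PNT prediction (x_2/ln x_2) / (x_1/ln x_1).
π(1246)/π(539) = 203/99 ≈ 2.0505;  PNT prediction ≈ 2.0399.

π(539) = 99 and π(1246) = 203, so π(1246)/π(539) ≈ 2.0505. The PNT-predicted ratio is (1246/ln(1246)) / (539/ln(539)) ≈ 2.0399. The two agree to within a few percent, as expected.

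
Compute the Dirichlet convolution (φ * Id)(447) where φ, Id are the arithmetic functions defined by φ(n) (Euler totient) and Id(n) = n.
(φ * Id)(447) = 1485

Divisors of 447: [1, 3, 149, 447]. For each d | 447:
  d = 1: φ(1) · Id(447/1) = 1 · 447 = 447
  d = 3: φ(3) · Id(447/3) = 2 · 149 = 298
  d = 149: φ(149) · Id(447/149) = 148 · 3 = 444
  d = 447: φ(447) · Id(447/447) = 296 · 1 = 296
Summing: (φ * Id)(447) = 447 + 298 + 444 + 296 = 1485.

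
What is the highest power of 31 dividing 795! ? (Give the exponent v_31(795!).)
v_31(795!) = 25

Legendre's formula: v_p(n!) = Σ_{k ≥ 1} ⌊n / p^k⌋. For p = 31, n = 795, the terms are:
  ⌊795/31^1⌋ = ⌊795/31⌋ = 25
(the next term ⌊795/31^2⌋ = 0, terminating the sum). Summing: v_31(795!) = 25 = 25.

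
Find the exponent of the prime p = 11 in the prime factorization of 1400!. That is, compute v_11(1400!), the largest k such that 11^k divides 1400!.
v_11(1400!) = 139

Legendre's formula: v_p(n!) = Σ_{k ≥ 1} ⌊n / p^k⌋. For p = 11, n = 1400, the terms are:
  ⌊1400/11^1⌋ = ⌊1400/11⌋ = 127
  ⌊1400/11^2⌋ = ⌊1400/121⌋ = 11
  ⌊1400/11^3⌋ = ⌊1400/1331⌋ = 1
(the next term ⌊1400/11^4⌋ = 0, terminating the sum). Summing: v_11(1400!) = 127 + 11 + 1 = 139.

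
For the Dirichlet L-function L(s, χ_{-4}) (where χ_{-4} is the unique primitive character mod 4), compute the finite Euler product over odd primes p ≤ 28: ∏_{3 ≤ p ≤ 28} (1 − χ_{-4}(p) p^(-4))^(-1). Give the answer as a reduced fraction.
∏ = 2907090265708363109850475/2939590979896221115088896

The odd primes p ≤ 28 are [3, 5, 7, 11, 13, 17, 19, 23]. For each, χ(p) = 1 if p ≡ 1 mod 4, χ(p) = −1 if p ≡ 3 mod 4. Taking (1 − χ(p)/p^4)^(-1) = p^4/(p^4 − χ(p)): (1 − (-1)/3^4)^(-1) · (1 − (1)/5^4)^(-1) · (1 − (-1)/7^4)^(-1) · (1 − (-1)/11^4)^(-1) · (1 − (1)/13^4)^(-1) · (1 − (1)/17^4)^(-1) · (1 − (-1)/19^4)^(-1) · (1 − (-1)/23^4)^(-1) = 2907090265708363109850475/2939590979896221115088896.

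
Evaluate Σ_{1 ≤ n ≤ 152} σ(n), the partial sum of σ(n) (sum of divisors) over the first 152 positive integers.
Σ_{n ≤ 152} σ(n) = 19056

Compute σ(n) for each 1 ≤ n ≤ 152: σ(1) = 1, σ(2) = 3, σ(3) = 4, σ(4) = 7, σ(5) = 6, σ(6) = 12, σ(7) = 8, σ(8) = 15, σ(9) = 13, σ(10) = 18, σ(11) = 12, σ(12) = 28, σ(13) = 14, σ(14) = 24, σ(15) = 24, σ(16) = 31, σ(17) = 18, σ(18) = 39, σ(19) = 20, σ(20) = 42, σ(21) = 32, σ(22) = 36, σ(23) = 24, σ(24) = 60, σ(25) = 31, σ(26) = 42, σ(27) = 40, σ(28) = 56, σ(29) = 30, σ(30) = 72, σ(31) = 32, σ(32) = 63, σ(33) = 48, σ(34) = 54, σ(35) = 48, σ(36) = 91, σ(37) = 38, σ(38) = 60, σ(39) = 56, σ(40) = 90, σ(41) = 42, σ(42) = 96, σ(43) = 44, σ(44) = 84, σ(45) = 78, σ(46) = 72, σ(47) = 48, σ(48) = 124, σ(49) = 57, σ(50) = 93, σ(51) = 72, σ(52) = 98, σ(53) = 54, σ(54) = 120, σ(55) = 72, σ(56) = 120, σ(57) = 80, σ(58) = 90, σ(59) = 60, σ(60) = 168, σ(61) = 62, σ(62) = 96, σ(63) = 104, σ(64) = 127, σ(65) = 84, σ(66) = 144, σ(67) = 68, σ(68) = 126, σ(69) = 96, σ(70) = 144, σ(71) = 72, σ(72) = 195, σ(73) = 74, σ(74) = 114, σ(75) = 124, σ(76) = 140, σ(77) = 96, σ(78) = 168, σ(79) = 80, σ(80) = 186, σ(81) = 121, σ(82) = 126, σ(83) = 84, σ(84) = 224, σ(85) = 108, σ(86) = 132, σ(87) = 120, σ(88) = 180, σ(89) = 90, σ(90) = 234, σ(91) = 112, σ(92) = 168, σ(93) = 128, σ(94) = 144, σ(95) = 120, σ(96) = 252, σ(97) = 98, σ(98) = 171, σ(99) = 156, σ(100) = 217, σ(101) = 102, σ(102) = 216, σ(103) = 104, σ(104) = 210, σ(105) = 192, σ(106) = 162, σ(107) = 108, σ(108) = 280, σ(109) = 110, σ(110) = 216, σ(111) = 152, σ(112) = 248, σ(113) = 114, σ(114) = 240, σ(115) = 144, σ(116) = 210, σ(117) = 182, σ(118) = 180, σ(119) = 144, σ(120) = 360, σ(121) = 133, σ(122) = 186, σ(123) = 168, σ(124) = 224, σ(125) = 156, σ(126) = 312, σ(127) = 128, σ(128) = 255, σ(129) = 176, σ(130) = 252, σ(131) = 132, σ(132) = 336, σ(133) = 160, σ(134) = 204, σ(135) = 240, σ(136) = 270, σ(137) = 138, σ(138) = 288, σ(139) = 140, σ(140) = 336, σ(141) = 192, σ(142) = 216, σ(143) = 168, σ(144) = 403, σ(145) = 180, σ(146) = 222, σ(147) = 228, σ(148) = 266, σ(149) = 150, σ(150) = 372, σ(151) = 152, σ(152) = 300. Summing all 152 values: 19056. (Average order: Σ_{n ≤ x} σ(n) ~ (π²/12) x². For x = 152, (π²/12)·152² ≈ 19002.28.)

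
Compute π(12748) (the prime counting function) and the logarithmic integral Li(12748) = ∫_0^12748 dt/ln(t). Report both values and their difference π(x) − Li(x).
π(12748) = 1521;  Li(12748) ≈ 1540.48;  π(x) − Li(x) ≈ -19.48.

Direct count of primes ≤ 12748 gives π(12748) = 1521. Numerical evaluation of the logarithmic integral gives Li(12748) ≈ 1540.48. The difference π(x) − Li(x) ≈ -19.48 is typically negative for small/moderate x (Li(x) overestimates), though Littlewood's theorem shows this sign changes infinitely often.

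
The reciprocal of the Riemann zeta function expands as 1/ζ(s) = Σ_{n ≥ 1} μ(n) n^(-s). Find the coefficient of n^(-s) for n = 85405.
μ(85405) = 1

Factor n = 85405 = 5 · 19 · 29 · 31. μ(n) = 0 if any exponent ≥ 2 (not squarefree); otherwise μ(n) = (−1)^{ω(n)} where ω(n) is the number of distinct prime factors. Applying: μ(85405) = 1.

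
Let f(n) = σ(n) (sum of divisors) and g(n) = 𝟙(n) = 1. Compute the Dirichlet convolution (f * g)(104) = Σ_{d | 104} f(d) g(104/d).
(σ * 𝟙)(104) = 390

Divisors of 104: [1, 2, 4, 8, 13, 26, 52, 104]. For each d | 104:
  d = 1: σ(1) · 𝟙(104/1) = 1 · 1 = 1
  d = 2: σ(2) · 𝟙(104/2) = 3 · 1 = 3
  d = 4: σ(4) · 𝟙(104/4) = 7 · 1 = 7
  d = 8: σ(8) · 𝟙(104/8) = 15 · 1 = 15
  d = 13: σ(13) · 𝟙(104/13) = 14 · 1 = 14
  d = 26: σ(26) · 𝟙(104/26) = 42 · 1 = 42
  d = 52: σ(52) · 𝟙(104/52) = 98 · 1 = 98
  d = 104: σ(104) · 𝟙(104/104) = 210 · 1 = 210
Summing: (σ * 𝟙)(104) = 1 + 3 + 7 + 15 + 14 + 42 + 98 + 210 = 390.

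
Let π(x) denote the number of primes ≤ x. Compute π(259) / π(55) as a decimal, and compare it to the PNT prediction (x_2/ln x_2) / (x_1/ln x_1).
π(259)/π(55) = 55/16 ≈ 3.4375;  PNT prediction ≈ 3.3960.

π(55) = 16 and π(259) = 55, so π(259)/π(55) ≈ 3.4375. The PNT-predicted ratio is (259/ln(259)) / (55/ln(55)) ≈ 3.3960. The two agree to within a few percent, as expected.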